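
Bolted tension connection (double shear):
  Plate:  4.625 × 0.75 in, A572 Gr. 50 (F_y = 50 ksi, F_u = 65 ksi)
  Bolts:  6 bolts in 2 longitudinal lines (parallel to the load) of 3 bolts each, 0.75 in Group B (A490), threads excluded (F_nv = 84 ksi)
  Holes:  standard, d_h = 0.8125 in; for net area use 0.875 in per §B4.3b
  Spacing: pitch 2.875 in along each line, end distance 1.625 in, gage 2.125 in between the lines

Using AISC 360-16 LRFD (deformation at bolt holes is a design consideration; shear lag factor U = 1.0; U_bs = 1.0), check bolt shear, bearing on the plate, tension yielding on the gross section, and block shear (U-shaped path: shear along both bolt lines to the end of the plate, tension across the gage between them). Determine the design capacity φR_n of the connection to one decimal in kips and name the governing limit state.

156.1 kips (gross-section yield governs)

Bolt shear: A_b = π(0.75)²/4 = 0.44179 in². φR_n = 0.75 × 84 × 0.44179 × 6 × 2 = 334.0 kips.
Bearing (0.75 in plate, F_u = 65 ksi): end bolts L_c = 1.625 − 0.8125/2 = 1.21875, R_n = min(1.2×1.21875×0.75×65, 2.4×0.75×0.75×65) = 71.297 kips/bolt; interior L_c = 2.875 − 0.8125 = 2.0625, R_n = 87.75 kips/bolt. φR_n = 0.75 × (2×71.297 + 4×87.75) = 370.2 kips.
Tension yield (gross): A_g = 4.625×0.75 = 3.4688 in². φR_n = 0.90 × 50 × 3.4688 = 156.1 kips.
Block shear: shear path 2×[1.625+2×2.875] = 2×7.375 in, A_gv = 11.063, A_nv = 2×(7.375 − 2.5×0.875)×0.75 = 7.7813 in²; tension across gage: (2.125 − 1×0.875)×0.75 = 0.9375 in². R_n = min(0.6×65×7.7813, 0.6×50×11.063) + 1.0×65×0.9375 = min(303.47, 331.89) + 60.938 = 364.41 kips. φR_n = 0.75 × 364.41 = 273.3 kips.
Governing: min(334.0, 370.2, 156.1, 273.3) = 156.1 kips → gross-section yield.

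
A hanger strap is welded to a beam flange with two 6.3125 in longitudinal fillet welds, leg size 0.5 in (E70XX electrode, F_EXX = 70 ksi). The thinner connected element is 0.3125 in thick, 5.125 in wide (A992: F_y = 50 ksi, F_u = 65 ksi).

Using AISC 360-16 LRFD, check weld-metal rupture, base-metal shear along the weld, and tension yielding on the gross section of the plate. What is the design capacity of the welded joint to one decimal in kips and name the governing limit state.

72.1 kips (gross-section yield governs)

Weld metal: throat = 0.707×0.5 = 0.3535 in, L = 2×6.3125 = 12.625 in. φR_n = 0.75 × 0.6 × 70 × 0.3535 × 12.625 = 140.6 kips.
Base metal shear (0.3125 in plate): yield φR_n = 1.0×0.6×50×0.3125×12.625 = 118.4 kips; rupture φR_n = 0.75×0.6×65×0.3125×12.625 = 115.4 kips; take 115.4 kips (rupture).
Tension yield (gross): A_g = 5.125×0.3125 = 1.6016 in². φR_n = 0.90 × 50 × 1.6016 = 72.1 kips.
Governing: min(140.6, 115.4, 72.1) = 72.1 kips → gross-section yield.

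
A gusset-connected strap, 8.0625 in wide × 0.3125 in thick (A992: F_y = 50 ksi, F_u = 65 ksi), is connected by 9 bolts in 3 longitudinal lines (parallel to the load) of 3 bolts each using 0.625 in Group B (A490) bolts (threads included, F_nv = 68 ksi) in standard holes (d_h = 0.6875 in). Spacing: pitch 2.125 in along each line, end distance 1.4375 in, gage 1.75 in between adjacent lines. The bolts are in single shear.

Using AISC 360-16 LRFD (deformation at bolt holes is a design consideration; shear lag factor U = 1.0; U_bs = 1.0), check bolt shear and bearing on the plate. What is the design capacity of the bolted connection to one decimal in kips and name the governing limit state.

140.8 kips (bolt shear governs)

Bolt shear: A_b = π(0.625)²/4 = 0.3068 in². φR_n = 0.75 × 68 × 0.3068 × 9 × 1 = 140.8 kips.
Bearing (0.3125 in plate, F_u = 65 ksi): end bolts L_c = 1.4375 − 0.6875/2 = 1.09375, R_n = min(1.2×1.09375×0.3125×65, 2.4×0.625×0.3125×65) = 26.66 kips/bolt; interior L_c = 2.125 − 0.6875 = 1.4375, R_n = 30.469 kips/bolt. φR_n = 0.75 × (3×26.66 + 6×30.469) = 197.1 kips.
Governing: min(140.8, 197.1) = 140.8 kips → bolt shear.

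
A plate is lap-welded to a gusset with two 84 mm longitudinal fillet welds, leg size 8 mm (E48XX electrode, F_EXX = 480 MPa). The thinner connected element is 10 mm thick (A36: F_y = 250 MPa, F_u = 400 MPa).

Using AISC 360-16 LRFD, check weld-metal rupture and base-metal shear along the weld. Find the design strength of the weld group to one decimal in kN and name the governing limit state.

205.2 kN (weld metal governs)

Weld metal: throat = 0.707×8 = 5.656 mm, L = 2×84 = 168 mm. φR_n = 0.75 × 0.6 × 480 × 5.656 × 168 = 205.2 kN.
Base metal shear (10 mm plate): yield φR_n = 1.0×0.6×250×10×168 = 252.0 kN; rupture φR_n = 0.75×0.6×400×10×168 = 302.4 kN; take 252.0 kN (yield).
Governing: min(205.2, 252.0) = 205.2 kN → weld metal.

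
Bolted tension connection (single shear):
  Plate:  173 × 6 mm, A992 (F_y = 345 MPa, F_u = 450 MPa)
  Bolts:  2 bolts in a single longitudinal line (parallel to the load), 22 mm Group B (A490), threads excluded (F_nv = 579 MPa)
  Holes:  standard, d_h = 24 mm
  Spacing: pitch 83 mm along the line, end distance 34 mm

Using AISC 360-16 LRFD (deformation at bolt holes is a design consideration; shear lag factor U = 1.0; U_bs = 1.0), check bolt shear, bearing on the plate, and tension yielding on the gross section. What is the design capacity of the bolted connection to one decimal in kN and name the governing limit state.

160.4 kN (bearing governs)

Bolt shear: A_b = π(22)²/4 = 380.13 mm². φR_n = 0.75 × 579 × 380.13 × 2 × 1 = 330.1 kN.
Bearing (6 mm plate, F_u = 450 MPa): end bolts L_c = 34 − 24/2 = 22, R_n = min(1.2×22×6×450, 2.4×22×6×450) = 71.28 kN/bolt; interior L_c = 83 − 24 = 59, R_n = 142.56 kN/bolt. φR_n = 0.75 × (1×71.28 + 1×142.56) = 160.4 kN.
Tension yield (gross): A_g = 173×6 = 1038 mm². φR_n = 0.90 × 345 × 1038 = 322.3 kN.
Governing: min(330.1, 160.4, 322.3) = 160.4 kN → bearing.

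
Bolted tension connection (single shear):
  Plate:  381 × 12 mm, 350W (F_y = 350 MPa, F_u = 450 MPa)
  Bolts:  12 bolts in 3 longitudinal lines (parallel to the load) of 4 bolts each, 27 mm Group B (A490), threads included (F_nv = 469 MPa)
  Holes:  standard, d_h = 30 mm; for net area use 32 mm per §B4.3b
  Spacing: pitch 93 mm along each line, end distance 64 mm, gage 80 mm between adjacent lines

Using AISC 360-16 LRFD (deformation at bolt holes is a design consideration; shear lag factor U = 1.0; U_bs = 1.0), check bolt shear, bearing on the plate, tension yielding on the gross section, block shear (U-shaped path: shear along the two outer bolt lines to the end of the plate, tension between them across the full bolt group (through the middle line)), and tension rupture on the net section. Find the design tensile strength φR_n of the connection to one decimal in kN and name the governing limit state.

Bolt shear: A_b = π(27)²/4 = 572.56 mm². φR_n = 0.75 × 469 × 572.56 × 12 × 1 = 2416.8 kN.
Bearing (12 mm plate, F_u = 450 MPa): end bolts L_c = 64 − 30/2 = 49, R_n = min(1.2×49×12×450, 2.4×27×12×450) = 317.52 kN/bolt; interior L_c = 93 − 30 = 63, R_n = 349.92 kN/bolt. φR_n = 0.75 × (3×317.52 + 9×349.92) = 3076.4 kN.
Tension yield (gross): A_g = 381×12 = 4572 mm². φR_n = 0.90 × 350 × 4572 = 1440.2 kN.
Block shear: shear path 2×[64+3×93] = 2×343 mm, A_gv = 8232, A_nv = 2×(343 − 3.5×32)×12 = 5544 mm²; tension across gage: (160 − 2×32)×12 = 1152 mm². R_n = min(0.6×450×5544, 0.6×350×8232) + 1.0×450×1152 = min(1496.9, 1728.7) + 518.4 = 2015.3 kN. φR_n = 0.75 × 2015.3 = 1511.5 kN.
Tension rupture (net): A_n = (381 − 3×32)×12 = 3420 mm² (U = 1.0, A_e = A_n). φR_n = 0.75 × 450 × 3420 = 1154.3 kN.
Governing: min(2416.8, 3076.4, 1440.2, 1511.5, 1154.3) = 1154.3 kN → net-section rupture.

1154.3 kN (net-section rupture governs)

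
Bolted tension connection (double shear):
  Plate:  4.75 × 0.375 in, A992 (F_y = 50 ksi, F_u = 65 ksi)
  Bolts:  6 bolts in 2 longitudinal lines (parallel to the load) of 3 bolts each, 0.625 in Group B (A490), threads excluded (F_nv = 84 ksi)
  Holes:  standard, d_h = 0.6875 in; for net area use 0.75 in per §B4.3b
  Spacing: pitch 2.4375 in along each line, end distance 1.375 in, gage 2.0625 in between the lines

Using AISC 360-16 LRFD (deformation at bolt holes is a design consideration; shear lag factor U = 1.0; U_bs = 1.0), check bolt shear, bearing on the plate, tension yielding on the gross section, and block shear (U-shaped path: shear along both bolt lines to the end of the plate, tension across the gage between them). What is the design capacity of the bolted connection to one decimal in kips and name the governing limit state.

80.2 kips (gross-section yield governs)

Bolt shear: A_b = π(0.625)²/4 = 0.3068 in². φR_n = 0.75 × 84 × 0.3068 × 6 × 2 = 231.9 kips.
Bearing (0.375 in plate, F_u = 65 ksi): end bolts L_c = 1.375 − 0.6875/2 = 1.03125, R_n = min(1.2×1.03125×0.375×65, 2.4×0.625×0.375×65) = 30.164 kips/bolt; interior L_c = 2.4375 − 0.6875 = 1.75, R_n = 36.563 kips/bolt. φR_n = 0.75 × (2×30.164 + 4×36.563) = 154.9 kips.
Tension yield (gross): A_g = 4.75×0.375 = 1.7813 in². φR_n = 0.90 × 50 × 1.7813 = 80.2 kips.
Block shear: shear path 2×[1.375+2×2.4375] = 2×6.25 in, A_gv = 4.6875, A_nv = 2×(6.25 − 2.5×0.75)×0.375 = 3.2813 in²; tension across gage: (2.0625 − 1×0.75)×0.375 = 0.49219 in². R_n = min(0.6×65×3.2813, 0.6×50×4.6875) + 1.0×65×0.49219 = min(127.97, 140.63) + 31.992 = 159.96 kips. φR_n = 0.75 × 159.96 = 120.0 kips.
Governing: min(231.9, 154.9, 80.2, 120.0) = 80.2 kips → gross-section yield.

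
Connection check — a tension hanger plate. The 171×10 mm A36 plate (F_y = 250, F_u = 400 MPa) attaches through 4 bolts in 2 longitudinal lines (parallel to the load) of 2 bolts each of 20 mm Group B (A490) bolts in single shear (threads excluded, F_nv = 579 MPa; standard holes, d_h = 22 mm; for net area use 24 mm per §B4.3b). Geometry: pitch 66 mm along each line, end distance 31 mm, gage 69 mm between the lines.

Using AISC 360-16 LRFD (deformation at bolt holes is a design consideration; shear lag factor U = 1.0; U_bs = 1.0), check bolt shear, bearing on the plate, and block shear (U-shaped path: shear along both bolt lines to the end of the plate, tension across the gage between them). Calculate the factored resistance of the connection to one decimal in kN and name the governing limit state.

353.3 kN (block shear governs)

Bolt shear: A_b = π(20)²/4 = 314.16 mm². φR_n = 0.75 × 579 × 314.16 × 4 × 1 = 545.7 kN.
Bearing (10 mm plate, F_u = 400 MPa): end bolts L_c = 31 − 22/2 = 20, R_n = min(1.2×20×10×400, 2.4×20×10×400) = 96 kN/bolt; interior L_c = 66 − 22 = 44, R_n = 192 kN/bolt. φR_n = 0.75 × (2×96 + 2×192) = 432.0 kN.
Block shear: shear path 2×[31+1×66] = 2×97 mm, A_gv = 1940, A_nv = 2×(97 − 1.5×24)×10 = 1220 mm²; tension across gage: (69 − 1×24)×10 = 450 mm². R_n = min(0.6×400×1220, 0.6×250×1940) + 1.0×400×450 = min(292.8, 291) + 180 = 471 kN. φR_n = 0.75 × 471 = 353.3 kN.
Governing: min(545.7, 432.0, 353.3) = 353.3 kN → block shear.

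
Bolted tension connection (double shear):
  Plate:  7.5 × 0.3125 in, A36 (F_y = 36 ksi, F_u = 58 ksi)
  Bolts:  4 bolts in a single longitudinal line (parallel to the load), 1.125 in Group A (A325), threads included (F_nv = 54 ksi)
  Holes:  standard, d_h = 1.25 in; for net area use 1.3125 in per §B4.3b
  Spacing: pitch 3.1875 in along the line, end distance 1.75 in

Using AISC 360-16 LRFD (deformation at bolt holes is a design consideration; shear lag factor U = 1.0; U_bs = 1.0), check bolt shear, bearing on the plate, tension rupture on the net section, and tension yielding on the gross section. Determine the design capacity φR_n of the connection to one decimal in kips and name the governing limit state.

Bolt shear: A_b = π(1.125)²/4 = 0.99402 in². φR_n = 0.75 × 54 × 0.99402 × 4 × 2 = 322.1 kips.
Bearing (0.3125 in plate, F_u = 58 ksi): end bolts L_c = 1.75 − 1.25/2 = 1.125, R_n = min(1.2×1.125×0.3125×58, 2.4×1.125×0.3125×58) = 24.469 kips/bolt; interior L_c = 3.1875 − 1.25 = 1.9375, R_n = 42.141 kips/bolt. φR_n = 0.75 × (1×24.469 + 3×42.141) = 113.2 kips.
Tension rupture (net): A_n = (7.5 − 1×1.3125)×0.3125 = 1.9336 in² (U = 1.0, A_e = A_n). φR_n = 0.75 × 58 × 1.9336 = 84.1 kips.
Tension yield (gross): A_g = 7.5×0.3125 = 2.3438 in². φR_n = 0.90 × 36 × 2.3438 = 75.9 kips.
Governing: min(322.1, 113.2, 84.1, 75.9) = 75.9 kips → gross-section yield.

75.9 kips (gross-section yield governs)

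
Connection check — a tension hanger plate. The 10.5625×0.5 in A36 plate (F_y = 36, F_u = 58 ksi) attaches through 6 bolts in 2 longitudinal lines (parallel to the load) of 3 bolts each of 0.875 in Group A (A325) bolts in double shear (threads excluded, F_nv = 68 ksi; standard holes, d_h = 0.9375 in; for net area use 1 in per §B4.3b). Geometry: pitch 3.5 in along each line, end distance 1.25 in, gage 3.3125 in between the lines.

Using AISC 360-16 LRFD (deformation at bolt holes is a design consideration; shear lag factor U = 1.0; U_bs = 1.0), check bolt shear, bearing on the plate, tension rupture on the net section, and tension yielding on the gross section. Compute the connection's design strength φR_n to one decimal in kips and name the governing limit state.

Bolt shear: A_b = π(0.875)²/4 = 0.60132 in². φR_n = 0.75 × 68 × 0.60132 × 6 × 2 = 368.0 kips.
Bearing (0.5 in plate, F_u = 58 ksi): end bolts L_c = 1.25 − 0.9375/2 = 0.78125, R_n = min(1.2×0.78125×0.5×58, 2.4×0.875×0.5×58) = 27.188 kips/bolt; interior L_c = 3.5 − 0.9375 = 2.5625, R_n = 60.9 kips/bolt. φR_n = 0.75 × (2×27.188 + 4×60.9) = 223.5 kips.
Tension rupture (net): A_n = (10.5625 − 2×1)×0.5 = 4.2813 in² (U = 1.0, A_e = A_n). φR_n = 0.75 × 58 × 4.2813 = 186.2 kips.
Tension yield (gross): A_g = 10.5625×0.5 = 5.2813 in². φR_n = 0.90 × 36 × 5.2813 = 171.1 kips.
Governing: min(368.0, 223.5, 186.2, 171.1) = 171.1 kips → gross-section yield.

171.1 kips (gross-section yield governs)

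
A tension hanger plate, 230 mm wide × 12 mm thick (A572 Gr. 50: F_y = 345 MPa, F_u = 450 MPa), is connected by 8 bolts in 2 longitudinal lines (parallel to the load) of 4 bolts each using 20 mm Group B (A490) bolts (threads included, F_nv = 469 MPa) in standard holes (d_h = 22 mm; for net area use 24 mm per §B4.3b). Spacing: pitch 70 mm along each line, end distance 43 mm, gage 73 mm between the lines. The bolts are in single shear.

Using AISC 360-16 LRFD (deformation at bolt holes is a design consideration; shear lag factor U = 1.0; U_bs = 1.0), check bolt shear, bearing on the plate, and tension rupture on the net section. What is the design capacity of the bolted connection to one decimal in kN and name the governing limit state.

Bolt shear: A_b = π(20)²/4 = 314.16 mm². φR_n = 0.75 × 469 × 314.16 × 8 × 1 = 884.0 kN.
Bearing (12 mm plate, F_u = 450 MPa): end bolts L_c = 43 − 22/2 = 32, R_n = min(1.2×32×12×450, 2.4×20×12×450) = 207.36 kN/bolt; interior L_c = 70 − 22 = 48, R_n = 259.2 kN/bolt. φR_n = 0.75 × (2×207.36 + 6×259.2) = 1477.4 kN.
Tension rupture (net): A_n = (230 − 2×24)×12 = 2184 mm² (U = 1.0, A_e = A_n). φR_n = 0.75 × 450 × 2184 = 737.1 kN.
Governing: min(884.0, 1477.4, 737.1) = 737.1 kN → net-section rupture.

737.1 kN (net-section rupture governs)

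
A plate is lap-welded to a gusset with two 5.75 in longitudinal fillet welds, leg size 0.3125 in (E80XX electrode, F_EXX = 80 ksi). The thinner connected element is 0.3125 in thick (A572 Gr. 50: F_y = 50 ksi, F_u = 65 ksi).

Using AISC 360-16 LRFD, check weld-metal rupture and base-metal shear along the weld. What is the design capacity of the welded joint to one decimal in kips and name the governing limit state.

Weld metal: throat = 0.707×0.3125 = 0.22094 in, L = 2×5.75 = 11.5 in. φR_n = 0.75 × 0.6 × 80 × 0.22094 × 11.5 = 91.5 kips.
Base metal shear (0.3125 in plate): yield φR_n = 1.0×0.6×50×0.3125×11.5 = 107.8 kips; rupture φR_n = 0.75×0.6×65×0.3125×11.5 = 105.1 kips; take 105.1 kips (rupture).
Governing: min(91.5, 105.1) = 91.5 kips → weld metal.

91.5 kips (weld metal governs)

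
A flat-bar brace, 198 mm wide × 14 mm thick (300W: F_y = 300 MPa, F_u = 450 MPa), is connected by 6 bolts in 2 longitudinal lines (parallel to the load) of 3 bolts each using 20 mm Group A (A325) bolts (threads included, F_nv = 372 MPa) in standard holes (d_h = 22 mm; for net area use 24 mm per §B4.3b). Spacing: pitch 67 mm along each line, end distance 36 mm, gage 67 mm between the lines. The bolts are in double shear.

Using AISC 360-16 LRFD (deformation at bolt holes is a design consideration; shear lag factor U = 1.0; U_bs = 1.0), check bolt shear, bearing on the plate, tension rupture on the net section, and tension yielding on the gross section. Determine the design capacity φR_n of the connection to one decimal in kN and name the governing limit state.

Bolt shear: A_b = π(20)²/4 = 314.16 mm². φR_n = 0.75 × 372 × 314.16 × 6 × 2 = 1051.8 kN.
Bearing (14 mm plate, F_u = 450 MPa): end bolts L_c = 36 − 22/2 = 25, R_n = min(1.2×25×14×450, 2.4×20×14×450) = 189 kN/bolt; interior L_c = 67 − 22 = 45, R_n = 302.4 kN/bolt. φR_n = 0.75 × (2×189 + 4×302.4) = 1190.7 kN.
Tension rupture (net): A_n = (198 − 2×24)×14 = 2100 mm² (U = 1.0, A_e = A_n). φR_n = 0.75 × 450 × 2100 = 708.8 kN.
Tension yield (gross): A_g = 198×14 = 2772 mm². φR_n = 0.90 × 300 × 2772 = 748.4 kN.
Governing: min(1051.8, 1190.7, 708.8, 748.4) = 708.8 kN → net-section rupture.

708.8 kN (net-section rupture governs)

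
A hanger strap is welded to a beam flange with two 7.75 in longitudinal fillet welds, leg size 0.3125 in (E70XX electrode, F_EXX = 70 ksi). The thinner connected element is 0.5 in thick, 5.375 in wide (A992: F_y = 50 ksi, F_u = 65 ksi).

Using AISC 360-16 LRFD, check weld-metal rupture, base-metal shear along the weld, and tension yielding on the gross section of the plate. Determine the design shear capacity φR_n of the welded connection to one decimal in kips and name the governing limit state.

Weld metal: throat = 0.707×0.3125 = 0.22094 in, L = 2×7.75 = 15.5 in. φR_n = 0.75 × 0.6 × 70 × 0.22094 × 15.5 = 107.9 kips.
Base metal shear (0.5 in plate): yield φR_n = 1.0×0.6×50×0.5×15.5 = 232.5 kips; rupture φR_n = 0.75×0.6×65×0.5×15.5 = 226.7 kips; take 226.7 kips (rupture).
Tension yield (gross): A_g = 5.375×0.5 = 2.6875 in². φR_n = 0.90 × 50 × 2.6875 = 120.9 kips.
Governing: min(107.9, 226.7, 120.9) = 107.9 kips → weld metal.

107.9 kips (weld metal governs)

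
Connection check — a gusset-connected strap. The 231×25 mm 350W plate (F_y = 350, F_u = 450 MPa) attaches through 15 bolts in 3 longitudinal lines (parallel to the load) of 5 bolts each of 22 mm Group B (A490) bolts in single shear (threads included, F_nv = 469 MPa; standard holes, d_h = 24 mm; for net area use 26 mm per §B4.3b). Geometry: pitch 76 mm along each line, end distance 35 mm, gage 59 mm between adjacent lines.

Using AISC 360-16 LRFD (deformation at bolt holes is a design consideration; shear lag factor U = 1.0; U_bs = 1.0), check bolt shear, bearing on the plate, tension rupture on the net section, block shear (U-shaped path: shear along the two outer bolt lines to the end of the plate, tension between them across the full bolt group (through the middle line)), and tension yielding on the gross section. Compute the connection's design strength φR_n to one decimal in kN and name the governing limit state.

1290.9 kN (net-section rupture governs)

Bolt shear: A_b = π(22)²/4 = 380.13 mm². φR_n = 0.75 × 469 × 380.13 × 15 × 1 = 2005.7 kN.
Bearing (25 mm plate, F_u = 450 MPa): end bolts L_c = 35 − 24/2 = 23, R_n = min(1.2×23×25×450, 2.4×22×25×450) = 310.5 kN/bolt; interior L_c = 76 − 24 = 52, R_n = 594 kN/bolt. φR_n = 0.75 × (3×310.5 + 12×594) = 6044.6 kN.
Tension rupture (net): A_n = (231 − 3×26)×25 = 3825 mm² (U = 1.0, A_e = A_n). φR_n = 0.75 × 450 × 3825 = 1290.9 kN.
Block shear: shear path 2×[35+4×76] = 2×339 mm, A_gv = 16950, A_nv = 2×(339 − 4.5×26)×25 = 11100 mm²; tension across gage: (118 − 2×26)×25 = 1650 mm². R_n = min(0.6×450×11100, 0.6×350×16950) + 1.0×450×1650 = min(2997, 3559.5) + 742.5 = 3739.5 kN. φR_n = 0.75 × 3739.5 = 2804.6 kN.
Tension yield (gross): A_g = 231×25 = 5775 mm². φR_n = 0.90 × 350 × 5775 = 1819.1 kN.
Governing: min(2005.7, 6044.6, 1290.9, 2804.6, 1819.1) = 1290.9 kN → net-section rupture.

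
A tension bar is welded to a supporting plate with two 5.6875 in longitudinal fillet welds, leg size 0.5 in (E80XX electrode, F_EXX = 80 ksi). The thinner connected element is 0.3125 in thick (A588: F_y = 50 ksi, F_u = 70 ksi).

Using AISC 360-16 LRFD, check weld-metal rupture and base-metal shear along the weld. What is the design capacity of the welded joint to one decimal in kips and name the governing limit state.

Weld metal: throat = 0.707×0.5 = 0.3535 in, L = 2×5.6875 = 11.375 in. φR_n = 0.75 × 0.6 × 80 × 0.3535 × 11.375 = 144.8 kips.
Base metal shear (0.3125 in plate): yield φR_n = 1.0×0.6×50×0.3125×11.375 = 106.6 kips; rupture φR_n = 0.75×0.6×70×0.3125×11.375 = 112.0 kips; take 106.6 kips (yield).
Governing: min(144.8, 106.6) = 106.6 kips → base-metal shear.

106.6 kips (base-metal shear governs)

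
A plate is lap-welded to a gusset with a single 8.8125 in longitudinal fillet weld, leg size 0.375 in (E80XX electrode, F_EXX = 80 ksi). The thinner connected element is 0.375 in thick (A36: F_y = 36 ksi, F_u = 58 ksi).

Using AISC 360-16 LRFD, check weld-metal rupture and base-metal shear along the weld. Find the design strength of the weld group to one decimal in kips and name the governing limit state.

71.4 kips (base-metal shear governs)

Weld metal: throat = 0.707×0.375 = 0.26513 in, L = 8.8125 in. φR_n = 0.75 × 0.6 × 80 × 0.26513 × 8.8125 = 84.1 kips.
Base metal shear (0.375 in plate): yield φR_n = 1.0×0.6×36×0.375×8.8125 = 71.4 kips; rupture φR_n = 0.75×0.6×58×0.375×8.8125 = 86.3 kips; take 71.4 kips (yield).
Governing: min(84.1, 71.4) = 71.4 kips → base-metal shear.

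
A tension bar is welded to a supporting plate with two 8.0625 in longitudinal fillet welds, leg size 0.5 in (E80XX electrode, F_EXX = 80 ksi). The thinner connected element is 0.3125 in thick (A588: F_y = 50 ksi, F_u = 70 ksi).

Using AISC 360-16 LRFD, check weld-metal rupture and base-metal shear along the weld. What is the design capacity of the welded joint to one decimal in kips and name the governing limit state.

151.2 kips (base-metal shear governs)

Weld metal: throat = 0.707×0.5 = 0.3535 in, L = 2×8.0625 = 16.125 in. φR_n = 0.75 × 0.6 × 80 × 0.3535 × 16.125 = 205.2 kips.
Base metal shear (0.3125 in plate): yield φR_n = 1.0×0.6×50×0.3125×16.125 = 151.2 kips; rupture φR_n = 0.75×0.6×70×0.3125×16.125 = 158.7 kips; take 151.2 kips (yield).
Governing: min(205.2, 151.2) = 151.2 kips → base-metal shear.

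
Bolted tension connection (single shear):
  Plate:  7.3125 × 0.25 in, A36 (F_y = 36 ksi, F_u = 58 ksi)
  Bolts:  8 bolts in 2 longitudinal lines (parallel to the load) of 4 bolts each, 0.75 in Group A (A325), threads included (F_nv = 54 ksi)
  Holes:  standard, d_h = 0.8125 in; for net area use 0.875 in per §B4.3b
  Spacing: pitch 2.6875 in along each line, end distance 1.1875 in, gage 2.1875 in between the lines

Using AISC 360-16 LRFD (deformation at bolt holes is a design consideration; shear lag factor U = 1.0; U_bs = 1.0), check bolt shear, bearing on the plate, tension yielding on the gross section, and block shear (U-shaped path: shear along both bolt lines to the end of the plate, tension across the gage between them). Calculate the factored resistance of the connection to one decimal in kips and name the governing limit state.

Bolt shear: A_b = π(0.75)²/4 = 0.44179 in². φR_n = 0.75 × 54 × 0.44179 × 8 × 1 = 143.1 kips.
Bearing (0.25 in plate, F_u = 58 ksi): end bolts L_c = 1.1875 − 0.8125/2 = 0.78125, R_n = min(1.2×0.78125×0.25×58, 2.4×0.75×0.25×58) = 13.594 kips/bolt; interior L_c = 2.6875 − 0.8125 = 1.875, R_n = 26.1 kips/bolt. φR_n = 0.75 × (2×13.594 + 6×26.1) = 137.8 kips.
Tension yield (gross): A_g = 7.3125×0.25 = 1.8281 in². φR_n = 0.90 × 36 × 1.8281 = 59.2 kips.
Block shear: shear path 2×[1.1875+3×2.6875] = 2×9.25 in, A_gv = 4.625, A_nv = 2×(9.25 − 3.5×0.875)×0.25 = 3.0938 in²; tension across gage: (2.1875 − 1×0.875)×0.25 = 0.32813 in². R_n = min(0.6×58×3.0938, 0.6×36×4.625) + 1.0×58×0.32813 = min(107.66, 99.9) + 19.032 = 118.93 kips. φR_n = 0.75 × 118.93 = 89.2 kips.
Governing: min(143.1, 137.8, 59.2, 89.2) = 59.2 kips → gross-section yield.

59.2 kips (gross-section yield governs)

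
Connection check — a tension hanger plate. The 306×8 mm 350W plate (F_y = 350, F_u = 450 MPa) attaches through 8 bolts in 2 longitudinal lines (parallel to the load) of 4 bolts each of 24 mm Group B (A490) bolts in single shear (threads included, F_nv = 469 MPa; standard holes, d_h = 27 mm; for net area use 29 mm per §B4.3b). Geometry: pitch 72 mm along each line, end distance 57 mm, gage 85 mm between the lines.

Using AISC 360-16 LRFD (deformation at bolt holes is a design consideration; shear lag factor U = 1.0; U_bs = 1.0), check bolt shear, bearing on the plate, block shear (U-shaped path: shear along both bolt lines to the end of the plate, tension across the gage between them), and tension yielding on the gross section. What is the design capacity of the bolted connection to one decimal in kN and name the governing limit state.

Bolt shear: A_b = π(24)²/4 = 452.39 mm². φR_n = 0.75 × 469 × 452.39 × 8 × 1 = 1273.0 kN.
Bearing (8 mm plate, F_u = 450 MPa): end bolts L_c = 57 − 27/2 = 43.5, R_n = min(1.2×43.5×8×450, 2.4×24×8×450) = 187.92 kN/bolt; interior L_c = 72 − 27 = 45, R_n = 194.4 kN/bolt. φR_n = 0.75 × (2×187.92 + 6×194.4) = 1156.7 kN.
Block shear: shear path 2×[57+3×72] = 2×273 mm, A_gv = 4368, A_nv = 2×(273 − 3.5×29)×8 = 2744 mm²; tension across gage: (85 − 1×29)×8 = 448 mm². R_n = min(0.6×450×2744, 0.6×350×4368) + 1.0×450×448 = min(740.88, 917.28) + 201.6 = 942.48 kN. φR_n = 0.75 × 942.48 = 706.9 kN.
Tension yield (gross): A_g = 306×8 = 2448 mm². φR_n = 0.90 × 350 × 2448 = 771.1 kN.
Governing: min(1273.0, 1156.7, 706.9, 771.1) = 706.9 kN → block shear.

706.9 kN (block shear governs)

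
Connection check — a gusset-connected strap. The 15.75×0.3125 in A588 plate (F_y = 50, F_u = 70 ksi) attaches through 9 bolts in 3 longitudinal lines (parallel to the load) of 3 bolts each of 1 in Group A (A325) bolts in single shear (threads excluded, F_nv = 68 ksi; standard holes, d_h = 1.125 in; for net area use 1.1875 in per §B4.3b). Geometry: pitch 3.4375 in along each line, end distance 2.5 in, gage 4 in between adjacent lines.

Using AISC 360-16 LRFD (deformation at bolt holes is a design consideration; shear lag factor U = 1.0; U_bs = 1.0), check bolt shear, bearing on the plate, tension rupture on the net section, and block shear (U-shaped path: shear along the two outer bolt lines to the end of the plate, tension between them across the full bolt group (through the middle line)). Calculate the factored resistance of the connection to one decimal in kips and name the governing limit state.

200.0 kips (net-section rupture governs)

Bolt shear: A_b = π(1)²/4 = 0.7854 in². φR_n = 0.75 × 68 × 0.7854 × 9 × 1 = 360.5 kips.
Bearing (0.3125 in plate, F_u = 70 ksi): end bolts L_c = 2.5 − 1.125/2 = 1.9375, R_n = min(1.2×1.9375×0.3125×70, 2.4×1×0.3125×70) = 50.859 kips/bolt; interior L_c = 3.4375 − 1.125 = 2.3125, R_n = 52.5 kips/bolt. φR_n = 0.75 × (3×50.859 + 6×52.5) = 350.7 kips.
Tension rupture (net): A_n = (15.75 − 3×1.1875)×0.3125 = 3.8086 in² (U = 1.0, A_e = A_n). φR_n = 0.75 × 70 × 3.8086 = 200.0 kips.
Block shear: shear path 2×[2.5+2×3.4375] = 2×9.375 in, A_gv = 5.8594, A_nv = 2×(9.375 − 2.5×1.1875)×0.3125 = 4.0039 in²; tension across gage: (8 − 2×1.1875)×0.3125 = 1.7578 in². R_n = min(0.6×70×4.0039, 0.6×50×5.8594) + 1.0×70×1.7578 = min(168.16, 175.78) + 123.05 = 291.21 kips. φR_n = 0.75 × 291.21 = 218.4 kips.
Governing: min(360.5, 350.7, 200.0, 218.4) = 200.0 kips → net-section rupture.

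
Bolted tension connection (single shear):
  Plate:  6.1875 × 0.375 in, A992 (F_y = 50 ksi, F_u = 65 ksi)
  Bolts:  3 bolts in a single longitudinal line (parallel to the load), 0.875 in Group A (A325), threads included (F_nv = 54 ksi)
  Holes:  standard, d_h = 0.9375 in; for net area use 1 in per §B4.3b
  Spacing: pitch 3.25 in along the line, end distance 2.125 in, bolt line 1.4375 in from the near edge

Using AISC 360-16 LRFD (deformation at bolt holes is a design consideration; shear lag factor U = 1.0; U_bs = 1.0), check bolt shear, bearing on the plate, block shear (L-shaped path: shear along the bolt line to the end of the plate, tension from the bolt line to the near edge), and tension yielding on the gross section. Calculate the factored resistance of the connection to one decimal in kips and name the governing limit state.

73.1 kips (bolt shear governs)

Bolt shear: A_b = π(0.875)²/4 = 0.60132 in². φR_n = 0.75 × 54 × 0.60132 × 3 × 1 = 73.1 kips.
Bearing (0.375 in plate, F_u = 65 ksi): end bolts L_c = 2.125 − 0.9375/2 = 1.65625, R_n = min(1.2×1.65625×0.375×65, 2.4×0.875×0.375×65) = 48.445 kips/bolt; interior L_c = 3.25 − 0.9375 = 2.3125, R_n = 51.188 kips/bolt. φR_n = 0.75 × (1×48.445 + 2×51.188) = 113.1 kips.
Block shear: shear path 1×[2.125+2×3.25] = 1×8.625 in, A_gv = 3.2344, A_nv = 1×(8.625 − 2.5×1)×0.375 = 2.2969 in²; tension to near edge: (1.4375 − 0.5×1)×0.375 = 0.35156 in². R_n = min(0.6×65×2.2969, 0.6×50×3.2344) + 1.0×65×0.35156 = min(89.579, 97.032) + 22.851 = 112.43 kips. φR_n = 0.75 × 112.43 = 84.3 kips.
Tension yield (gross): A_g = 6.1875×0.375 = 2.3203 in². φR_n = 0.90 × 50 × 2.3203 = 104.4 kips.
Governing: min(73.1, 113.1, 84.3, 104.4) = 73.1 kips → bolt shear.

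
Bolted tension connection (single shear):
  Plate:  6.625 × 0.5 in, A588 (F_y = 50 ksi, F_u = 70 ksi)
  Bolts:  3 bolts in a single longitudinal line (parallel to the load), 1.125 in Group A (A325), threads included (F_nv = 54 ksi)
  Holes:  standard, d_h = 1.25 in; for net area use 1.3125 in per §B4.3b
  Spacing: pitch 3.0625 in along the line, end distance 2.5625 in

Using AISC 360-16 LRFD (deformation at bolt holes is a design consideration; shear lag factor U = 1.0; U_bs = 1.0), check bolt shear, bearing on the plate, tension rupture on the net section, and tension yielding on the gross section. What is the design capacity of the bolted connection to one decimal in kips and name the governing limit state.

Bolt shear: A_b = π(1.125)²/4 = 0.99402 in². φR_n = 0.75 × 54 × 0.99402 × 3 × 1 = 120.8 kips.
Bearing (0.5 in plate, F_u = 70 ksi): end bolts L_c = 2.5625 − 1.25/2 = 1.9375, R_n = min(1.2×1.9375×0.5×70, 2.4×1.125×0.5×70) = 81.375 kips/bolt; interior L_c = 3.0625 − 1.25 = 1.8125, R_n = 76.125 kips/bolt. φR_n = 0.75 × (1×81.375 + 2×76.125) = 175.2 kips.
Tension rupture (net): A_n = (6.625 − 1×1.3125)×0.5 = 2.6563 in² (U = 1.0, A_e = A_n). φR_n = 0.75 × 70 × 2.6563 = 139.5 kips.
Tension yield (gross): A_g = 6.625×0.5 = 3.3125 in². φR_n = 0.90 × 50 × 3.3125 = 149.1 kips.
Governing: min(120.8, 175.2, 139.5, 149.1) = 120.8 kips → bolt shear.

120.8 kips (bolt shear governs)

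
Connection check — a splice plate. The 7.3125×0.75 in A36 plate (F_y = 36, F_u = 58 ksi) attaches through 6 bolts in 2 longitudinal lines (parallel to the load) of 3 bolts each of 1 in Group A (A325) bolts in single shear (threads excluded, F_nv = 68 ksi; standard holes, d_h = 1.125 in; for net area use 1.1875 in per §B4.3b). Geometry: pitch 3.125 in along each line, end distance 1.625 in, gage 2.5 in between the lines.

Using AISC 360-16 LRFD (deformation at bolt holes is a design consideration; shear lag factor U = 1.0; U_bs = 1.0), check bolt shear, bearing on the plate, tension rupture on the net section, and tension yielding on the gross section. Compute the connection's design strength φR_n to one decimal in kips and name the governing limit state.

Bolt shear: A_b = π(1)²/4 = 0.7854 in². φR_n = 0.75 × 68 × 0.7854 × 6 × 1 = 240.3 kips.
Bearing (0.75 in plate, F_u = 58 ksi): end bolts L_c = 1.625 − 1.125/2 = 1.0625, R_n = min(1.2×1.0625×0.75×58, 2.4×1×0.75×58) = 55.463 kips/bolt; interior L_c = 3.125 − 1.125 = 2, R_n = 104.4 kips/bolt. φR_n = 0.75 × (2×55.463 + 4×104.4) = 396.4 kips.
Tension rupture (net): A_n = (7.3125 − 2×1.1875)×0.75 = 3.7031 in² (U = 1.0, A_e = A_n). φR_n = 0.75 × 58 × 3.7031 = 161.1 kips.
Tension yield (gross): A_g = 7.3125×0.75 = 5.4844 in². φR_n = 0.90 × 36 × 5.4844 = 177.7 kips.
Governing: min(240.3, 396.4, 161.1, 177.7) = 161.1 kips → net-section rupture.

161.1 kips (net-section rupture governs)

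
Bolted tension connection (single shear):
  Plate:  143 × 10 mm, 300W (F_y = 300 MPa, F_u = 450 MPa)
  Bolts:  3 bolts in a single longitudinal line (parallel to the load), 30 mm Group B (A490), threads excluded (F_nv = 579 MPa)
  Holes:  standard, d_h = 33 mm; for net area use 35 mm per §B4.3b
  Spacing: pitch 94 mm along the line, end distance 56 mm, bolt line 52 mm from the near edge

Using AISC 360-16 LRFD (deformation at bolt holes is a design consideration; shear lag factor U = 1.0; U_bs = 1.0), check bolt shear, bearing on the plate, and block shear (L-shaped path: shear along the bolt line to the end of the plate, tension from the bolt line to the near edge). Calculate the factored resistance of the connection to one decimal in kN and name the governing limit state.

Bolt shear: A_b = π(30)²/4 = 706.86 mm². φR_n = 0.75 × 579 × 706.86 × 3 × 1 = 920.9 kN.
Bearing (10 mm plate, F_u = 450 MPa): end bolts L_c = 56 − 33/2 = 39.5, R_n = min(1.2×39.5×10×450, 2.4×30×10×450) = 213.3 kN/bolt; interior L_c = 94 − 33 = 61, R_n = 324 kN/bolt. φR_n = 0.75 × (1×213.3 + 2×324) = 646.0 kN.
Block shear: shear path 1×[56+2×94] = 1×244 mm, A_gv = 2440, A_nv = 1×(244 − 2.5×35)×10 = 1565 mm²; tension to near edge: (52 − 0.5×35)×10 = 345 mm². R_n = min(0.6×450×1565, 0.6×300×2440) + 1.0×450×345 = min(422.55, 439.2) + 155.25 = 577.8 kN. φR_n = 0.75 × 577.8 = 433.4 kN.
Governing: min(920.9, 646.0, 433.4) = 433.4 kN → block shear.

433.4 kN (block shear governs)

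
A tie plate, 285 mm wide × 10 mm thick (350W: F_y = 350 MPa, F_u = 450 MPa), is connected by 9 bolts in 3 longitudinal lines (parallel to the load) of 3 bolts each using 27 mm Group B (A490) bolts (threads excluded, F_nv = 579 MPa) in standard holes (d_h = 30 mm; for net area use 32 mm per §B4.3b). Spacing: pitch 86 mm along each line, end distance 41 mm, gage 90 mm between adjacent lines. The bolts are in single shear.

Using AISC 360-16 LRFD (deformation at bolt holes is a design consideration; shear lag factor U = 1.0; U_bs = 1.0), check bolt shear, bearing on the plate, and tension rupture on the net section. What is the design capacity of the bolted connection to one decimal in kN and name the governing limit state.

Bolt shear: A_b = π(27)²/4 = 572.56 mm². φR_n = 0.75 × 579 × 572.56 × 9 × 1 = 2237.7 kN.
Bearing (10 mm plate, F_u = 450 MPa): end bolts L_c = 41 − 30/2 = 26, R_n = min(1.2×26×10×450, 2.4×27×10×450) = 140.4 kN/bolt; interior L_c = 86 − 30 = 56, R_n = 291.6 kN/bolt. φR_n = 0.75 × (3×140.4 + 6×291.6) = 1628.1 kN.
Tension rupture (net): A_n = (285 − 3×32)×10 = 1890 mm² (U = 1.0, A_e = A_n). φR_n = 0.75 × 450 × 1890 = 637.9 kN.
Governing: min(2237.7, 1628.1, 637.9) = 637.9 kN → net-section rupture.

637.9 kN (net-section rupture governs)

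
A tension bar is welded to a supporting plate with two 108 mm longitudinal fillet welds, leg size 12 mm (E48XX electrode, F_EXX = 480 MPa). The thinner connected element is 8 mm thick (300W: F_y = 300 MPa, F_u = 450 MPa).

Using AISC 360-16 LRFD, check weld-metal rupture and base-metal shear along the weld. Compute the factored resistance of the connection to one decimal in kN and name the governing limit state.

311.0 kN (base-metal shear governs)

Weld metal: throat = 0.707×12 = 8.484 mm, L = 2×108 = 216 mm. φR_n = 0.75 × 0.6 × 480 × 8.484 × 216 = 395.8 kN.
Base metal shear (8 mm plate): yield φR_n = 1.0×0.6×300×8×216 = 311.0 kN; rupture φR_n = 0.75×0.6×450×8×216 = 349.9 kN; take 311.0 kN (yield).
Governing: min(395.8, 311.0) = 311.0 kN → base-metal shear.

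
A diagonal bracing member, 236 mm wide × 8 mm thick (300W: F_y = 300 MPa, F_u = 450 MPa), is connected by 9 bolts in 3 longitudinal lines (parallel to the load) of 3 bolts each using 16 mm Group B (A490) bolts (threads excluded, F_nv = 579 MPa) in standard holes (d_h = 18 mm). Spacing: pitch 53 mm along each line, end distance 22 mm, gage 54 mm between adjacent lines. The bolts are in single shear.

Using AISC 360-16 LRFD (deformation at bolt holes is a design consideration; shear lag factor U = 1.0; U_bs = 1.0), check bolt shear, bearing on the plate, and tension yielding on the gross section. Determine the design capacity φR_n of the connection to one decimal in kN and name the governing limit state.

Bolt shear: A_b = π(16)²/4 = 201.06 mm². φR_n = 0.75 × 579 × 201.06 × 9 × 1 = 785.8 kN.
Bearing (8 mm plate, F_u = 450 MPa): end bolts L_c = 22 − 18/2 = 13, R_n = min(1.2×13×8×450, 2.4×16×8×450) = 56.16 kN/bolt; interior L_c = 53 − 18 = 35, R_n = 138.24 kN/bolt. φR_n = 0.75 × (3×56.16 + 6×138.24) = 748.4 kN.
Tension yield (gross): A_g = 236×8 = 1888 mm². φR_n = 0.90 × 300 × 1888 = 509.8 kN.
Governing: min(785.8, 748.4, 509.8) = 509.8 kN → gross-section yield.

509.8 kN (gross-section yield governs)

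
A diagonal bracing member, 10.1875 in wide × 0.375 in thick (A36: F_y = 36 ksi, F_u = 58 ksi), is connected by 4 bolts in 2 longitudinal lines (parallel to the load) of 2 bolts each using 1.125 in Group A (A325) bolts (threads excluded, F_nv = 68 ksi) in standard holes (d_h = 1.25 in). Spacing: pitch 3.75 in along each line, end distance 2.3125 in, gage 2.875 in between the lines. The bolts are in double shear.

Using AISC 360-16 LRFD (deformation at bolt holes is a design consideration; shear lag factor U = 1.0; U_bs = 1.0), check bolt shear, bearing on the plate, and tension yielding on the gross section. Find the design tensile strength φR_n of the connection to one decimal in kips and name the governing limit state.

Bolt shear: A_b = π(1.125)²/4 = 0.99402 in². φR_n = 0.75 × 68 × 0.99402 × 4 × 2 = 405.6 kips.
Bearing (0.375 in plate, F_u = 58 ksi): end bolts L_c = 2.3125 − 1.25/2 = 1.6875, R_n = min(1.2×1.6875×0.375×58, 2.4×1.125×0.375×58) = 44.044 kips/bolt; interior L_c = 3.75 − 1.25 = 2.5, R_n = 58.725 kips/bolt. φR_n = 0.75 × (2×44.044 + 2×58.725) = 154.2 kips.
Tension yield (gross): A_g = 10.1875×0.375 = 3.8203 in². φR_n = 0.90 × 36 × 3.8203 = 123.8 kips.
Governing: min(405.6, 154.2, 123.8) = 123.8 kips → gross-section yield.

123.8 kips (gross-section yield governs)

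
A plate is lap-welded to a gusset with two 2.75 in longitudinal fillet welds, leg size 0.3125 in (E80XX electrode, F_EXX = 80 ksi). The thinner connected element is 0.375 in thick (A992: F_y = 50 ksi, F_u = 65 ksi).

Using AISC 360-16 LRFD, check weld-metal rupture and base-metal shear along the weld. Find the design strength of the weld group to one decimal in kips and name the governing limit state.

43.7 kips (weld metal governs)

Weld metal: throat = 0.707×0.3125 = 0.22094 in, L = 2×2.75 = 5.5 in. φR_n = 0.75 × 0.6 × 80 × 0.22094 × 5.5 = 43.7 kips.
Base metal shear (0.375 in plate): yield φR_n = 1.0×0.6×50×0.375×5.5 = 61.9 kips; rupture φR_n = 0.75×0.6×65×0.375×5.5 = 60.3 kips; take 60.3 kips (rupture).
Governing: min(43.7, 60.3) = 43.7 kips → weld metal.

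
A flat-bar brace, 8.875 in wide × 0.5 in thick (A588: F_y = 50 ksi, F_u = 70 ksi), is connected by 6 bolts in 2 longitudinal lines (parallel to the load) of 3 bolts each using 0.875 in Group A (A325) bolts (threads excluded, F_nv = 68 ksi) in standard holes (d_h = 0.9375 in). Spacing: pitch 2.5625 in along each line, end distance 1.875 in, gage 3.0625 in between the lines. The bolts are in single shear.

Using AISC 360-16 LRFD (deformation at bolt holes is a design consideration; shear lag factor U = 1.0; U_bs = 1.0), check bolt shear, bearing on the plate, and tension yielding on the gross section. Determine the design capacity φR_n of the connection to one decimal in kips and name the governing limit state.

184.0 kips (bolt shear governs)

Bolt shear: A_b = π(0.875)²/4 = 0.60132 in². φR_n = 0.75 × 68 × 0.60132 × 6 × 1 = 184.0 kips.
Bearing (0.5 in plate, F_u = 70 ksi): end bolts L_c = 1.875 − 0.9375/2 = 1.40625, R_n = min(1.2×1.40625×0.5×70, 2.4×0.875×0.5×70) = 59.063 kips/bolt; interior L_c = 2.5625 − 0.9375 = 1.625, R_n = 68.25 kips/bolt. φR_n = 0.75 × (2×59.063 + 4×68.25) = 293.3 kips.
Tension yield (gross): A_g = 8.875×0.5 = 4.4375 in². φR_n = 0.90 × 50 × 4.4375 = 199.7 kips.
Governing: min(184.0, 293.3, 199.7) = 184.0 kips → bolt shear.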